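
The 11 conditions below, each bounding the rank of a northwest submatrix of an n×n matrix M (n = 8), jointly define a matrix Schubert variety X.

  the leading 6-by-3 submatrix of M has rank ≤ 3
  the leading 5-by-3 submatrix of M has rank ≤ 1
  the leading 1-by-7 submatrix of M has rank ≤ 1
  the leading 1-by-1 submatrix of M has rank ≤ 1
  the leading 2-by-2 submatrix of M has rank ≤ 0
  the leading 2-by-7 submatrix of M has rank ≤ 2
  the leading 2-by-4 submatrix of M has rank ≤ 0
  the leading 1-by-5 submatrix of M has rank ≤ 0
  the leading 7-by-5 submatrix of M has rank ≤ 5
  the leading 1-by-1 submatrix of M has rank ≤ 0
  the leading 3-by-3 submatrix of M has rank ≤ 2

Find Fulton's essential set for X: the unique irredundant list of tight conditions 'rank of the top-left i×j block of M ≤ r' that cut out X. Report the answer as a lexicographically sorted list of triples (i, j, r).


The tightest implied rank at each (i,j), from the 11 conditions:

  R[1]: 0 0 0 0 0 1 1 1
  R[2]: 0 0 0 0 1 2 2 2
  R[3]: 1 1 1 1 2 3 3 3
  R[4]: 1 1 1 2 3 4 4 4
  R[5]: 1 1 1 2 3 4 5 5
  R[6]: 1 2 2 3 4 5 6 6
  R[7]: 1 2 3 4 5 6 7 7
  R[8]: 1 2 3 4 5 6 7 8

hence w(1..8) = (6, 5, 1, 4, 7, 2, 3, 8).

ℓ(w)=13; the 3 essential cells (i,j,r):

[(1, 5, 0), (2, 4, 0), (5, 3, 1)]


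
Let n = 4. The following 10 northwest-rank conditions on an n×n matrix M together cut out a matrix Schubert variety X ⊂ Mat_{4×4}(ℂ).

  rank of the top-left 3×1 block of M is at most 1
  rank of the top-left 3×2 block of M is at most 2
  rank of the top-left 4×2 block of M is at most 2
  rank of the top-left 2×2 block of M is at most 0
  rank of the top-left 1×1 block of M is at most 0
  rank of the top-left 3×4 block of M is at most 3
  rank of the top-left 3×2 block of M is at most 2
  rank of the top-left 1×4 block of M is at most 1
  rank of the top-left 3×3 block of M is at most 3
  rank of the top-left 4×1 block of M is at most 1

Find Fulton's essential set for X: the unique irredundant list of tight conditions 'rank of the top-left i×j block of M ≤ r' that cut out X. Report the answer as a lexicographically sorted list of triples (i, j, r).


Rank table r_w(4×4) implied by the 10 constraints:

  i=1: 0 0 1 1
  i=2: 0 0 1 2
  i=3: 1 1 2 3
  i=4: 1 2 3 4

so w = (3, 4, 1, 2).

|D(w)|=4, |Ess(w)|=1:

[(2, 2, 0)]


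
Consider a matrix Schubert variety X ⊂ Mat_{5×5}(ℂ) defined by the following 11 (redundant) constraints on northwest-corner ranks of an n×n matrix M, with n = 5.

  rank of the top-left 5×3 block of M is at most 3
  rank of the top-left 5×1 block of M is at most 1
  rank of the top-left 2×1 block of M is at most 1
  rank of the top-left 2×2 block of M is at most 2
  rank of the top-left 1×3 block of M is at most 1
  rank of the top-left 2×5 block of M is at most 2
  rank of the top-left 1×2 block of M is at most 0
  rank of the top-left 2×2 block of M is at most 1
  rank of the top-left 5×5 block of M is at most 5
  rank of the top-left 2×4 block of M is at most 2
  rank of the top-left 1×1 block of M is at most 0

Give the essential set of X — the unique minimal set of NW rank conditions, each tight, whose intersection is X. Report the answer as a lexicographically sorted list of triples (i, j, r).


Reconstructing r_w from the 11 given conditions:

  R[1]: 0 | 0 | 1 | 1 | 1
  R[2]: 1 | 1 | 2 | 2 | 2
  R[3]: 1 | 2 | 3 | 3 | 3
  R[4]: 1 | 2 | 3 | 4 | 4
  R[5]: 1 | 2 | 3 | 4 | 5

hence w(1..5) = (3, 1, 2, 4, 5).

ℓ(w)=2; the 1 essential cell (i,j,r):

[(1, 2, 0)]


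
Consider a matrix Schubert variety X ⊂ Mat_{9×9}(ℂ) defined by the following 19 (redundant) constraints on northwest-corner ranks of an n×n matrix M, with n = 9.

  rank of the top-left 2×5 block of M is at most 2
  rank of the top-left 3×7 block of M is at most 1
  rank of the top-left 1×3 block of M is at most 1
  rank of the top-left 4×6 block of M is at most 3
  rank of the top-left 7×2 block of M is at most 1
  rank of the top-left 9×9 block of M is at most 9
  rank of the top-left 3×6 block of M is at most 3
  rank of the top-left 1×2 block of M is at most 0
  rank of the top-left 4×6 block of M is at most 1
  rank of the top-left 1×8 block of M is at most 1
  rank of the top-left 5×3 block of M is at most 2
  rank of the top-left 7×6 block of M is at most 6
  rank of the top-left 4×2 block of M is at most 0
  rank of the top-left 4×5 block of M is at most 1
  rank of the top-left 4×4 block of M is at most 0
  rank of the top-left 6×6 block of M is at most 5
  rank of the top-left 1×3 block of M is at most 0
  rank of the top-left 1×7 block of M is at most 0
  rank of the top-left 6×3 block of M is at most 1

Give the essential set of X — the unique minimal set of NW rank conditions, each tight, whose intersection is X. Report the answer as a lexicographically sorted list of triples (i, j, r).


Rank table r_w(9×9) implied by the 19 constraints:

  R[1]: 0  0  0  0  0  0  0  1  1
  R[2]: 0  0  0  0  1  1  1  2  2
  R[3]: 0  0  0  0  1  1  1  2  3
  R[4]: 0  0  0  0  1  1  2  3  4
  R[5]: 1  1  1  1  2  2  3  4  5
  R[6]: 1  1  1  2  3  3  4  5  6
  R[7]: 1  1  2  3  4  4  5  6  7
  R[8]: 1  2  3  4  5  5  6  7  8
  R[9]: 1  2  3  4  5  6  7  8  9

the unique w with this rank table is (8, 5, 9, 7, 1, 4, 3, 2, 6).

D(w) has 25 cells with 6 SE-corners; essential set:

[(1, 7, 0), (3, 7, 1), (4, 4, 0), (4, 6, 1), (6, 3, 1), (7, 2, 1)]


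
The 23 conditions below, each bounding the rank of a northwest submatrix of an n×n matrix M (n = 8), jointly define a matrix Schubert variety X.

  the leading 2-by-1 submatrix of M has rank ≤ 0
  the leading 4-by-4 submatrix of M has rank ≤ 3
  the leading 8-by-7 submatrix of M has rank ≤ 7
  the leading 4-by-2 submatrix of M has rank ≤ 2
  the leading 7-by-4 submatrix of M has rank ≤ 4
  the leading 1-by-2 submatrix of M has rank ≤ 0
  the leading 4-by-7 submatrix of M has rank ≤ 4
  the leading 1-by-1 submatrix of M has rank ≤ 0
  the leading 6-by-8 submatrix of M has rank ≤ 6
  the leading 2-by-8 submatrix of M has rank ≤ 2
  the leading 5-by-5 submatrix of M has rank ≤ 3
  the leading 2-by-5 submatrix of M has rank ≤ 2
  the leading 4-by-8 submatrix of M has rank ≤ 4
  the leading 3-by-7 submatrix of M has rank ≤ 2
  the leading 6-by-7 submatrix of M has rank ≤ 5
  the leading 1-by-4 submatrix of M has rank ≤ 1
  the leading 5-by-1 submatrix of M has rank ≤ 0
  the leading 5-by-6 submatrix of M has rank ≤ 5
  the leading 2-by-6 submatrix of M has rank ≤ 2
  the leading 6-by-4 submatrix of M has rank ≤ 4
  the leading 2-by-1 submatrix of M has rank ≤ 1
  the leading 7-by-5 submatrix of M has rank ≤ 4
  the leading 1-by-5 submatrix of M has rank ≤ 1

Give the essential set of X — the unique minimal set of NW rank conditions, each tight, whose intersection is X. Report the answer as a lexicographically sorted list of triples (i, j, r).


Recovering R(i,j) via the rank-extension bound from the 23 conditions:

  i=1: 0, 0, 1, 1, 1, 1, 1, 1
  i=2: 0, 1, 2, 2, 2, 2, 2, 2
  i=3: 0, 1, 2, 2, 2, 2, 2, 3
  i=4: 0, 1, 2, 3, 3, 3, 3, 4
  i=5: 0, 1, 2, 3, 3, 4, 4, 5
  i=6: 1, 2, 3, 4, 4, 5, 5, 6
  i=7: 1, 2, 3, 4, 4, 5, 6, 7
  i=8: 1, 2, 3, 4, 5, 6, 7, 8

the unique w with this rank table is (3, 2, 8, 4, 6, 1, 7, 5).

D(w) has 12 cells with 5 SE-corners; essential set:

[(1, 2, 0), (3, 7, 2), (5, 1, 0), (5, 5, 3), (7, 5, 4)]


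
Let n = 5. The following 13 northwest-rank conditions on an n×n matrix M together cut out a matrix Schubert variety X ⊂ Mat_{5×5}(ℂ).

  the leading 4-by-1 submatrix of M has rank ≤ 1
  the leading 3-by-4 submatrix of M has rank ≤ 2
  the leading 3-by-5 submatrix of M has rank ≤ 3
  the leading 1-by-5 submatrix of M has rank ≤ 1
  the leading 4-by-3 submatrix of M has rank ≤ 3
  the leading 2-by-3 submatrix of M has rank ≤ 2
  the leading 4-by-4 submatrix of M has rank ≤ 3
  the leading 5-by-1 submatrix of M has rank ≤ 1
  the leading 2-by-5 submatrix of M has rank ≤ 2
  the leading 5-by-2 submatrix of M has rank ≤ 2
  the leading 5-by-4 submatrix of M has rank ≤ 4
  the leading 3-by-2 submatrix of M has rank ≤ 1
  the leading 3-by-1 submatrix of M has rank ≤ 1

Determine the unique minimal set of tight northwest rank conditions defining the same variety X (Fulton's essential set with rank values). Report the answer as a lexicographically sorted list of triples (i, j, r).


Computing R[i][j] = min implied NW-rank bound (n=5, 13 conditions):

  i=1: 1 1 1 1 1
  i=2: 1 1 2 2 2
  i=3: 1 1 2 2 3
  i=4: 1 2 3 3 4
  i=5: 1 2 3 4 5

the unique w with this rank table is (1, 3, 5, 2, 4).

ℓ(w)=3; the 2 essential cells (i,j,r):

[(3, 2, 1), (3, 4, 2)]


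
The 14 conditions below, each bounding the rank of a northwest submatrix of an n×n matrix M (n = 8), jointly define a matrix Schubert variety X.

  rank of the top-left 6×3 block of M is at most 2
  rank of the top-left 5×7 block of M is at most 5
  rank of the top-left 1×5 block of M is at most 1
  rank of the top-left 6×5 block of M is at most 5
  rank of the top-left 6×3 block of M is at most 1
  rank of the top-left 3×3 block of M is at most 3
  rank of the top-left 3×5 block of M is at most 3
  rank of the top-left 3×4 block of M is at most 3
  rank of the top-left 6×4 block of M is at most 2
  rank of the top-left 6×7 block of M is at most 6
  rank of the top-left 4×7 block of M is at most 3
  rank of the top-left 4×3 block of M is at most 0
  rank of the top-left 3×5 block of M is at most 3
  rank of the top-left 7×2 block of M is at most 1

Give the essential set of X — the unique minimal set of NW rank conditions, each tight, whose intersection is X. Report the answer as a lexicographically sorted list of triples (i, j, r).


Computing R[i][j] = min implied NW-rank bound (n=8, 14 conditions):

  R[1]: 0 | 0 | 0 | 1 | 1 | 1 | 1 | 1
  R[2]: 0 | 0 | 0 | 1 | 2 | 2 | 2 | 2
  R[3]: 0 | 0 | 0 | 1 | 2 | 3 | 3 | 3
  R[4]: 0 | 0 | 0 | 1 | 2 | 3 | 3 | 4
  R[5]: 1 | 1 | 1 | 2 | 3 | 4 | 4 | 5
  R[6]: 1 | 1 | 1 | 2 | 3 | 4 | 5 | 6
  R[7]: 1 | 1 | 2 | 3 | 4 | 5 | 6 | 7
  R[8]: 1 | 2 | 3 | 4 | 5 | 6 | 7 | 8

so w = (4, 5, 6, 8, 1, 7, 3, 2).

4 SE-corners of the 16-cell Rothe diagram give Ess(w):

[(4, 3, 0), (4, 7, 3), (6, 3, 1), (7, 2, 1)]


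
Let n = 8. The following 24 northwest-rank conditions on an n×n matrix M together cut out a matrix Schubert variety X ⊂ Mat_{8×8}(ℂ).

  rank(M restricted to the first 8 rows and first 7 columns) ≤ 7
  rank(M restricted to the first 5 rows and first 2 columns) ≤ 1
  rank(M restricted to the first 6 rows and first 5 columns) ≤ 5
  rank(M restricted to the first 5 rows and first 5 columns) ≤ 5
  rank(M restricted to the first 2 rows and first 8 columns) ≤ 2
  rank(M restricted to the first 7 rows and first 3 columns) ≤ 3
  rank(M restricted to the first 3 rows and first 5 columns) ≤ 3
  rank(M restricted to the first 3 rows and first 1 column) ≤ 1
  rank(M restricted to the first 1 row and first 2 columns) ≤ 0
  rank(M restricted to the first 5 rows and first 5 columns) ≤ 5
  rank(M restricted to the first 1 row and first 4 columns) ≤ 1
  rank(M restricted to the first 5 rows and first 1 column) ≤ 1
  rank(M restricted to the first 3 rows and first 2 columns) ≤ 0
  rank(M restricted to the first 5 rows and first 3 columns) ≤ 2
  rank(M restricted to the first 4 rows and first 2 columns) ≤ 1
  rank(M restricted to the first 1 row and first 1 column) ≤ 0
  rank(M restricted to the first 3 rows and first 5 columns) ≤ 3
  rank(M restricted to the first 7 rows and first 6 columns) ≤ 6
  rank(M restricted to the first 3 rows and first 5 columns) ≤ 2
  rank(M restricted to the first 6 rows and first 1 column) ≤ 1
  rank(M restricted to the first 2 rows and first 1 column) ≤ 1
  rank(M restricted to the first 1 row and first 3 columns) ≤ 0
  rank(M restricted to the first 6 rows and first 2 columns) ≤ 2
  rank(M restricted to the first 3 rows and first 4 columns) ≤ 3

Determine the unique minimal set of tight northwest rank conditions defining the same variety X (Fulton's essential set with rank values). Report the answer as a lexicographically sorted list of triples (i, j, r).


Recovering R(i,j) via the rank-extension bound from the 24 conditions:

  R[1]: 0 0 0 1 1 1 1 1
  R[2]: 0 0 1 2 2 2 2 2
  R[3]: 0 0 1 2 2 3 3 3
  R[4]: 1 1 2 3 3 4 4 4
  R[5]: 1 1 2 3 4 5 5 5
  R[6]: 1 2 3 4 5 6 6 6
  R[7]: 1 2 3 4 5 6 7 7
  R[8]: 1 2 3 4 5 6 7 8

the unique w with this rank table is (4, 3, 6, 1, 5, 2, 7, 8).

Fulton essential set (4 of the 9 Rothe cells):

[(1, 3, 0), (3, 2, 0), (3, 5, 2), (5, 2, 1)]


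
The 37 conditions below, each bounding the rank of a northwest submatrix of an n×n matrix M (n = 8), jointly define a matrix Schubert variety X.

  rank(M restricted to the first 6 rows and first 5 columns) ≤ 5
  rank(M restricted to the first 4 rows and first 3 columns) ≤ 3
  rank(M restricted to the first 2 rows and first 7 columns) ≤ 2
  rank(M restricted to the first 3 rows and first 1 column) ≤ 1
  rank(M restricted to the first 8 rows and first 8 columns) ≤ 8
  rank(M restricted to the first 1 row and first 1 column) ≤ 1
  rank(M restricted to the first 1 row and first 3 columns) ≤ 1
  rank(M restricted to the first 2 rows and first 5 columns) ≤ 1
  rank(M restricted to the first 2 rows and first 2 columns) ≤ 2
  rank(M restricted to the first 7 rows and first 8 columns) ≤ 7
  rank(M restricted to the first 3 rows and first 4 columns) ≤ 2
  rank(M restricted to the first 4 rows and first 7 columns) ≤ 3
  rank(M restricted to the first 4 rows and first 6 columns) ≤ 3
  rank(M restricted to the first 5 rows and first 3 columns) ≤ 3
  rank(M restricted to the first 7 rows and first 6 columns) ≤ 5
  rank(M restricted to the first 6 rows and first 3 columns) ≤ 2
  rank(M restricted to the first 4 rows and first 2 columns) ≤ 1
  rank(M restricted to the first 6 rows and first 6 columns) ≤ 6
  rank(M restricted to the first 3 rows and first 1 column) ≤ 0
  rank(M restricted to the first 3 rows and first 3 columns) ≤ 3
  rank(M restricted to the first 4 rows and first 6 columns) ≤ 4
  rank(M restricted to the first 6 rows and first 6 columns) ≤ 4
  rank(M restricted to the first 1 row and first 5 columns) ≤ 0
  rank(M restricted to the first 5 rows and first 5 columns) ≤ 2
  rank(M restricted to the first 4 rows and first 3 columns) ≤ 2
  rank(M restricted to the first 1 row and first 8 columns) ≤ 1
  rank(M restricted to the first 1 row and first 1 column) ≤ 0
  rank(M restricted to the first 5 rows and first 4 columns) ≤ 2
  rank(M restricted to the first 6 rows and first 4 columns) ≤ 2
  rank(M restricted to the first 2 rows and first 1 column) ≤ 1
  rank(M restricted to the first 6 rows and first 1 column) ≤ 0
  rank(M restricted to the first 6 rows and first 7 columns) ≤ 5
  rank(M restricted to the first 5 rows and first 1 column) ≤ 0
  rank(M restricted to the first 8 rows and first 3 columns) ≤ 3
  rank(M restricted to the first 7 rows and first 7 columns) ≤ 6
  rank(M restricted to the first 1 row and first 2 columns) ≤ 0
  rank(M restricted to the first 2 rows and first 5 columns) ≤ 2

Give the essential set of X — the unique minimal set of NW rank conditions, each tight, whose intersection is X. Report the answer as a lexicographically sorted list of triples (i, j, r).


Propagating the 37 rank bounds to every northwest block:

  R[1]: 0, 0, 0, 0, 0, 1, 1, 1
  R[2]: 0, 1, 1, 1, 1, 2, 2, 2
  R[3]: 0, 1, 2, 2, 2, 3, 3, 3
  R[4]: 0, 1, 2, 2, 2, 3, 3, 4
  R[5]: 0, 1, 2, 2, 2, 3, 4, 5
  R[6]: 0, 1, 2, 2, 3, 4, 5, 6
  R[7]: 1, 2, 3, 3, 4, 5, 6, 7
  R[8]: 1, 2, 3, 4, 5, 6, 7, 8

giving w = (6, 2, 3, 8, 7, 5, 1, 4) via Δ²R.

Rothe diagram D(w) (16 cells), 5 SE-corners (essential conditions):

[(1, 5, 0), (4, 7, 3), (5, 5, 2), (6, 1, 0), (6, 4, 2)]


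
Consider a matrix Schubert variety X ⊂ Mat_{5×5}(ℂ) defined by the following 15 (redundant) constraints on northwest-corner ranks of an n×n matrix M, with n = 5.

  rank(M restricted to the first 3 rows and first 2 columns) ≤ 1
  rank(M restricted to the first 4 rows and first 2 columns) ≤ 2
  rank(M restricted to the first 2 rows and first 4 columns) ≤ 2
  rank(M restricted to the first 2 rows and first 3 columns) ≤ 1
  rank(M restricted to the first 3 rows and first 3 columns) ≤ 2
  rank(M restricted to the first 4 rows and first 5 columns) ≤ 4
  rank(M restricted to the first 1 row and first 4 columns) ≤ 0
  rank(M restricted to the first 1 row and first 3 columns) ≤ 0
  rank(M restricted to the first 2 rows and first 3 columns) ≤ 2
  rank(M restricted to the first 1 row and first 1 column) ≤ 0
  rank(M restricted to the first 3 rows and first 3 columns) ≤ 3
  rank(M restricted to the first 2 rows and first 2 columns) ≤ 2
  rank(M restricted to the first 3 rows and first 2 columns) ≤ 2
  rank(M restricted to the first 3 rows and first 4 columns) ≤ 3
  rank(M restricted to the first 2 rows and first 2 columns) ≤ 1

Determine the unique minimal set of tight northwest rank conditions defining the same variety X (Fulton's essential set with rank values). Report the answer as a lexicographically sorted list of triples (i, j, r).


The tightest implied rank at each (i,j), from the 15 conditions:

  0  0  0  0  1
  1  1  1  1  2
  1  1  2  2  3
  1  2  3  3  4
  1  2  3  4  5

second differences of R give the permutation w = (5, 1, 3, 2, 4).

|D(w)|=5, |Ess(w)|=2:

[(1, 4, 0), (3, 2, 1)]


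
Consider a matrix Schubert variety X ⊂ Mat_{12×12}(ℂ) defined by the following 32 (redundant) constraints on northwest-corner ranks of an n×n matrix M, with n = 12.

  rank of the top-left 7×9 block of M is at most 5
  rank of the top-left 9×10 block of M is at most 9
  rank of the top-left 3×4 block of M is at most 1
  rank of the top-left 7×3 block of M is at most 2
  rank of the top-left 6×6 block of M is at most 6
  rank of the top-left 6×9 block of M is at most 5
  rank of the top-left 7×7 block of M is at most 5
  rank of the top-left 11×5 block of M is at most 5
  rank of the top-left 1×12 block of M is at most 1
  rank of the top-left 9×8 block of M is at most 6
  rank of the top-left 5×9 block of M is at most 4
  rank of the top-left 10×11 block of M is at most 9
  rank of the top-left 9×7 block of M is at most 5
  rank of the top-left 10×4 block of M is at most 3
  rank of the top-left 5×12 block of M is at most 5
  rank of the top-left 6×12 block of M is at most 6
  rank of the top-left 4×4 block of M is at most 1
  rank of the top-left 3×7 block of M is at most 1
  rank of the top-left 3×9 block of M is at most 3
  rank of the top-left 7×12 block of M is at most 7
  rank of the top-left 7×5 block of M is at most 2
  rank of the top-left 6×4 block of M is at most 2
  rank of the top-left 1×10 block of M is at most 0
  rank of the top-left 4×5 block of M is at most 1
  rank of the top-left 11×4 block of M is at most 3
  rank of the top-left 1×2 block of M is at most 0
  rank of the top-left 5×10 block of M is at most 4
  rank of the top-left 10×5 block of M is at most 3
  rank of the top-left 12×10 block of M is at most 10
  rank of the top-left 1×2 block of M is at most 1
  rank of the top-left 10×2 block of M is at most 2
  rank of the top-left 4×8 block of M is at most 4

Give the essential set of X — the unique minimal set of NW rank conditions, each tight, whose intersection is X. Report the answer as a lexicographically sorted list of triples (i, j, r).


The tightest implied rank at each (i,j), from the 32 conditions:

  0 | 0 | 0 | 0 | 0 | 0 | 0 | 0 | 0 | 0 | 1 | 1
  1 | 1 | 1 | 1 | 1 | 1 | 1 | 1 | 1 | 1 | 2 | 2
  1 | 1 | 1 | 1 | 1 | 1 | 1 | 2 | 2 | 2 | 3 | 3
  1 | 1 | 1 | 1 | 1 | 2 | 2 | 3 | 3 | 3 | 4 | 4
  1 | 2 | 2 | 2 | 2 | 3 | 3 | 4 | 4 | 4 | 5 | 5
  1 | 2 | 2 | 2 | 2 | 3 | 4 | 5 | 5 | 5 | 6 | 6
  1 | 2 | 2 | 2 | 2 | 3 | 4 | 5 | 5 | 6 | 7 | 7
  1 | 2 | 3 | 3 | 3 | 4 | 5 | 6 | 6 | 7 | 8 | 8
  1 | 2 | 3 | 3 | 3 | 4 | 5 | 6 | 7 | 8 | 9 | 9
  1 | 2 | 3 | 3 | 3 | 4 | 5 | 6 | 7 | 8 | 9 | 10
  1 | 2 | 3 | 3 | 4 | 5 | 6 | 7 | 8 | 9 | 10 | 11
  1 | 2 | 3 | 4 | 5 | 6 | 7 | 8 | 9 | 10 | 11 | 12

hence w(1..12) = (11, 1, 8, 6, 2, 7, 10, 3, 9, 12, 5, 4).

Fulton essential set (7 of the 32 Rothe cells):

[(1, 10, 0), (3, 7, 1), (4, 5, 1), (7, 5, 2), (7, 9, 5), (10, 5, 3), (11, 4, 3)]


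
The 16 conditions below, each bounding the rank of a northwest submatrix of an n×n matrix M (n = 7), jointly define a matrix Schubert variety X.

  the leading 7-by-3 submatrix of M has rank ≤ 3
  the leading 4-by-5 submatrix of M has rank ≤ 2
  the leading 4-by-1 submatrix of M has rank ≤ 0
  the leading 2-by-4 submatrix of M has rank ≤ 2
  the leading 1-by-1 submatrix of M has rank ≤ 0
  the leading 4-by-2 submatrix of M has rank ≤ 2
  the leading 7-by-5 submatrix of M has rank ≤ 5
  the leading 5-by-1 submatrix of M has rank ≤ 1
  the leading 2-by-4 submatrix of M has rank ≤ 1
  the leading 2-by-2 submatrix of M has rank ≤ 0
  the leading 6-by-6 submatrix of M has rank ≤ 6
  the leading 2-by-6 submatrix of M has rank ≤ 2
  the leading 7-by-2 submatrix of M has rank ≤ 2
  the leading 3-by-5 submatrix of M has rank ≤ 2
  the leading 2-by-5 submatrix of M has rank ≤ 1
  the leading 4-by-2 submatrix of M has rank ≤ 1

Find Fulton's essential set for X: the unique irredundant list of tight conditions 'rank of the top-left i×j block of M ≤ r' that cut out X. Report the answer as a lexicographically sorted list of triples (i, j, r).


The tightest implied rank at each (i,j), from the 16 conditions:

  R[1]: 0, 0, 1, 1, 1, 1, 1
  R[2]: 0, 0, 1, 1, 1, 2, 2
  R[3]: 0, 1, 2, 2, 2, 3, 3
  R[4]: 0, 1, 2, 2, 2, 3, 4
  R[5]: 1, 2, 3, 3, 3, 4, 5
  R[6]: 1, 2, 3, 4, 4, 5, 6
  R[7]: 1, 2, 3, 4, 5, 6, 7

the unique w with this rank table is (3, 6, 2, 7, 1, 4, 5).

Rothe diagram D(w) (10 cells), 4 SE-corners (essential conditions):

[(2, 2, 0), (2, 5, 1), (4, 1, 0), (4, 5, 2)]


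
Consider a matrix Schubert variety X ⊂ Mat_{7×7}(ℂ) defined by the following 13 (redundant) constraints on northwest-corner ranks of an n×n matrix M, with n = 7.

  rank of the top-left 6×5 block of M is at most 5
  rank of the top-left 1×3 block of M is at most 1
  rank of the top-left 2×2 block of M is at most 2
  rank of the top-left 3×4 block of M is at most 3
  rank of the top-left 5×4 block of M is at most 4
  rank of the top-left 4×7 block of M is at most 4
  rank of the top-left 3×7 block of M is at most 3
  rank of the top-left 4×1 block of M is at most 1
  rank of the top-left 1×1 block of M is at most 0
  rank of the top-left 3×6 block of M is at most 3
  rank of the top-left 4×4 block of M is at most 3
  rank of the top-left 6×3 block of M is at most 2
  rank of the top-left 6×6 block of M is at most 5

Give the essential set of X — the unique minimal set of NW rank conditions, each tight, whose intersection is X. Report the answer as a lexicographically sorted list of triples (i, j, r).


Rank table r_w(7×7) implied by the 13 constraints:

  0 1 1 1 1 1 1
  1 2 2 2 2 2 2
  1 2 2 3 3 3 3
  1 2 2 3 4 4 4
  1 2 2 3 4 5 5
  1 2 2 3 4 5 6
  1 2 3 4 5 6 7

hence w(1..7) = (2, 1, 4, 5, 6, 7, 3).

2 SE-corners of the 5-cell Rothe diagram give Ess(w):

[(1, 1, 0), (6, 3, 2)]


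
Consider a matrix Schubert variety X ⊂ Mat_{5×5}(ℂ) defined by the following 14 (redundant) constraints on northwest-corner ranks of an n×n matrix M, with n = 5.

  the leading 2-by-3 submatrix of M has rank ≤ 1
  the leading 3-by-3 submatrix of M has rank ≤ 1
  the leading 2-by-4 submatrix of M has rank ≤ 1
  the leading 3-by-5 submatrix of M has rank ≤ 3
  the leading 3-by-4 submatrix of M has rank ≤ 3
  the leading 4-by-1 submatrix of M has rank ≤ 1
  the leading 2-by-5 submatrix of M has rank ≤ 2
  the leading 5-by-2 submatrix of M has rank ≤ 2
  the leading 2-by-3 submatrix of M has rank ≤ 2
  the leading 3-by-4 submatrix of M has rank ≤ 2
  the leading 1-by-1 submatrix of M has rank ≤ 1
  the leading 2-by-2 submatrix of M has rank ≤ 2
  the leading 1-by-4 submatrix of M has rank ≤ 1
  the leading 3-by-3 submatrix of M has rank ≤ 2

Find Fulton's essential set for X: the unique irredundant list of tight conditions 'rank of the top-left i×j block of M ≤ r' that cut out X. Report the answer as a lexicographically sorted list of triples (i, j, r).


Reconstructing r_w from the 14 given conditions:

  i=1: 1  1  1  1  1
  i=2: 1  1  1  1  2
  i=3: 1  1  1  2  3
  i=4: 1  2  2  3  4
  i=5: 1  2  3  4  5

second differences of R give the permutation w = (1, 5, 4, 2, 3).

ℓ(w)=5; the 2 essential cells (i,j,r):

[(2, 4, 1), (3, 3, 1)]


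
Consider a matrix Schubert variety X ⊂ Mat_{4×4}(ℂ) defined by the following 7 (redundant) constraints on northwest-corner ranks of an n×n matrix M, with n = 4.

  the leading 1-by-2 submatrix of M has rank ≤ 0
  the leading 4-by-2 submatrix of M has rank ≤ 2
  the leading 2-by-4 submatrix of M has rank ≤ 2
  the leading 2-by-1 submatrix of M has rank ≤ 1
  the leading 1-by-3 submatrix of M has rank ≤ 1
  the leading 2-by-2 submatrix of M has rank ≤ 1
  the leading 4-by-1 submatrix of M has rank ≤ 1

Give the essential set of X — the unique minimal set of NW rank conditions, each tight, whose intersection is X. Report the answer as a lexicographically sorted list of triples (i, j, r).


Computing R[i][j] = min implied NW-rank bound (n=4, 7 conditions):

  R[1]: 0  0  1  1
  R[2]: 1  1  2  2
  R[3]: 1  2  3  3
  R[4]: 1  2  3  4

second differences of R give the permutation w = (3, 1, 2, 4).

D(w) has 2 cells with 1 SE-corner; essential set:

[(1, 2, 0)]


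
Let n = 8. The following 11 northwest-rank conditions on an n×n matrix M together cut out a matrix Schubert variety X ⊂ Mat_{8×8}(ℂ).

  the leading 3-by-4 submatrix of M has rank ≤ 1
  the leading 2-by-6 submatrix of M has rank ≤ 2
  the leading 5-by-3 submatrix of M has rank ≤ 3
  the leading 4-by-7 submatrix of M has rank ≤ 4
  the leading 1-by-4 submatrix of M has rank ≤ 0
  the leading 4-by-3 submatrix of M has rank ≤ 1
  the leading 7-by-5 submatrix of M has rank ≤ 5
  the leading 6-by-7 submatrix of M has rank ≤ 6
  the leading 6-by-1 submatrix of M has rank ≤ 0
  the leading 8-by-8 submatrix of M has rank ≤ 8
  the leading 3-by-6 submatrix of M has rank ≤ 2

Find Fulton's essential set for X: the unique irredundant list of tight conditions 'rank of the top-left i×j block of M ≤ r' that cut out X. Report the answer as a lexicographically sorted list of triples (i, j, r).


The tightest implied rank at each (i,j), from the 11 conditions:

  row 1: 0  0  0  0  1  1  1  1
  row 2: 0  1  1  1  2  2  2  2
  row 3: 0  1  1  1  2  2  3  3
  row 4: 0  1  1  2  3  3  4  4
  row 5: 0  1  2  3  4  4  5  5
  row 6: 0  1  2  3  4  5  6  6
  row 7: 1  2  3  4  5  6  7  7
  row 8: 1  2  3  4  5  6  7  8

second differences of R give the permutation w = (5, 2, 7, 4, 3, 6, 1, 8).

D(w) has 13 cells with 5 SE-corners; essential set:

[(1, 4, 0), (3, 4, 1), (3, 6, 2), (4, 3, 1), (6, 1, 0)]


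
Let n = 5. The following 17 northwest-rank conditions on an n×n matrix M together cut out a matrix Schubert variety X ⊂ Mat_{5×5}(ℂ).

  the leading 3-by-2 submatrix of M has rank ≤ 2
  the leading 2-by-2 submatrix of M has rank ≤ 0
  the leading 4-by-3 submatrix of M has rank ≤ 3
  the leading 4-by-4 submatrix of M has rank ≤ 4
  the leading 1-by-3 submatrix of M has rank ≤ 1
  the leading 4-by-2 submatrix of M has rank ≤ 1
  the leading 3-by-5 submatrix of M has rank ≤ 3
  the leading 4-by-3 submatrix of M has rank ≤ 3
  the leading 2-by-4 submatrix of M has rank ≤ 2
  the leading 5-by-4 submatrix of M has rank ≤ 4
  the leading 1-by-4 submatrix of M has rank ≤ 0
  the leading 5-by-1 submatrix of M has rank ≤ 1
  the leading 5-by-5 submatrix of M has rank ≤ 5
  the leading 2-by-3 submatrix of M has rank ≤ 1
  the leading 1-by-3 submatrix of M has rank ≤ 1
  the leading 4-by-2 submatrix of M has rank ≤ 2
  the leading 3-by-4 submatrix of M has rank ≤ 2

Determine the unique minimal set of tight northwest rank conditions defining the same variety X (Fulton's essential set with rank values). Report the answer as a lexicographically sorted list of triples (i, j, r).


Recovering R(i,j) via the rank-extension bound from the 17 conditions:

  row 1: 0  0  0  0  1
  row 2: 0  0  1  1  2
  row 3: 1  1  2  2  3
  row 4: 1  1  2  3  4
  row 5: 1  2  3  4  5

giving w = (5, 3, 1, 4, 2) via Δ²R.

Fulton essential set (3 of the 7 Rothe cells):

[(1, 4, 0), (2, 2, 0), (4, 2, 1)]


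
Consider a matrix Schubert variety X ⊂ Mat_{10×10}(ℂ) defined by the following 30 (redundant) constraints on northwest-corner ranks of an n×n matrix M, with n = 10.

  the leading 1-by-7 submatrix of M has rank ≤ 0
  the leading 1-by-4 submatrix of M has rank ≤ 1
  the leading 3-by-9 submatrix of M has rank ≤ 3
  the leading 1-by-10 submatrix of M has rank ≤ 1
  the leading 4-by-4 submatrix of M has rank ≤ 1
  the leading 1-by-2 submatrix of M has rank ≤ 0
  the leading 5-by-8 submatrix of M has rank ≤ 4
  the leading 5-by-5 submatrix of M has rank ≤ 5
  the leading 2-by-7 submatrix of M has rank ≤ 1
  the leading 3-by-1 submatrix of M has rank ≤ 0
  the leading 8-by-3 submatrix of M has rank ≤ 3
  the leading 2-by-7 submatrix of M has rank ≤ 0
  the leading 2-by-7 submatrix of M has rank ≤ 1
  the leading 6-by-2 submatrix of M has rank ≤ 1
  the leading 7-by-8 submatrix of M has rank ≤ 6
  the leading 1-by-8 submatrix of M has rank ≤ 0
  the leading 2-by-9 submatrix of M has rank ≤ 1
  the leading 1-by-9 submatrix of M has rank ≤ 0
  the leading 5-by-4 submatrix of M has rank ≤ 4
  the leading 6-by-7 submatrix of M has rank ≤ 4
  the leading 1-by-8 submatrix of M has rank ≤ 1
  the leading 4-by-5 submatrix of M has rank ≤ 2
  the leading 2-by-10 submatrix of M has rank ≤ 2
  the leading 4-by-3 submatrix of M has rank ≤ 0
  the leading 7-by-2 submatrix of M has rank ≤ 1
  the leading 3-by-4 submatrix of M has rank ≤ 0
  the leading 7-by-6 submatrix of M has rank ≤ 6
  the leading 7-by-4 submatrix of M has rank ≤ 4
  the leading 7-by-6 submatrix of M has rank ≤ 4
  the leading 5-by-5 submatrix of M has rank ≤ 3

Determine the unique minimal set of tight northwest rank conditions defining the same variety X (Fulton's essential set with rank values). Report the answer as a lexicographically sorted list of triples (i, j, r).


Propagating the 30 rank bounds to every northwest block:

  i=1: 0, 0, 0, 0, 0, 0, 0, 0, 0, 1
  i=2: 0, 0, 0, 0, 0, 0, 0, 1, 1, 2
  i=3: 0, 0, 0, 0, 1, 1, 1, 2, 2, 3
  i=4: 0, 0, 0, 1, 2, 2, 2, 3, 3, 4
  i=5: 1, 1, 1, 2, 3, 3, 3, 4, 4, 5
  i=6: 1, 1, 2, 3, 4, 4, 4, 5, 5, 6
  i=7: 1, 1, 2, 3, 4, 4, 5, 6, 6, 7
  i=8: 1, 2, 3, 4, 5, 5, 6, 7, 7, 8
  i=9: 1, 2, 3, 4, 5, 6, 7, 8, 8, 9
  i=10: 1, 2, 3, 4, 5, 6, 7, 8, 9, 10

reading off 1-entries of Δ²R: w = (10, 8, 5, 4, 1, 3, 7, 2, 6, 9).

Fulton essential set (6 of the 26 Rothe cells):

[(1, 9, 0), (2, 7, 0), (3, 4, 0), (4, 3, 0), (7, 2, 1), (7, 6, 4)]


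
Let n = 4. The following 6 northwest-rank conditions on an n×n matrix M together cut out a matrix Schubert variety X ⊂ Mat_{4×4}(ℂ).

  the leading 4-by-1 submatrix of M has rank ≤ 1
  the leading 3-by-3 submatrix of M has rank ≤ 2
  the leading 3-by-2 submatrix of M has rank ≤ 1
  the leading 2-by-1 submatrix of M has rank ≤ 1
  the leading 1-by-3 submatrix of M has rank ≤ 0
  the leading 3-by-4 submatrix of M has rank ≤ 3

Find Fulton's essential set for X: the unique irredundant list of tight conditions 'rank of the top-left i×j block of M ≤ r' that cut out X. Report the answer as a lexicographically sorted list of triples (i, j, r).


Computing R[i][j] = min implied NW-rank bound (n=4, 6 conditions):

  row 1: 0, 0, 0, 1
  row 2: 1, 1, 1, 2
  row 3: 1, 1, 2, 3
  row 4: 1, 2, 3, 4

so w = (4, 1, 3, 2).

Fulton essential set (2 of the 4 Rothe cells):

[(1, 3, 0), (3, 2, 1)]


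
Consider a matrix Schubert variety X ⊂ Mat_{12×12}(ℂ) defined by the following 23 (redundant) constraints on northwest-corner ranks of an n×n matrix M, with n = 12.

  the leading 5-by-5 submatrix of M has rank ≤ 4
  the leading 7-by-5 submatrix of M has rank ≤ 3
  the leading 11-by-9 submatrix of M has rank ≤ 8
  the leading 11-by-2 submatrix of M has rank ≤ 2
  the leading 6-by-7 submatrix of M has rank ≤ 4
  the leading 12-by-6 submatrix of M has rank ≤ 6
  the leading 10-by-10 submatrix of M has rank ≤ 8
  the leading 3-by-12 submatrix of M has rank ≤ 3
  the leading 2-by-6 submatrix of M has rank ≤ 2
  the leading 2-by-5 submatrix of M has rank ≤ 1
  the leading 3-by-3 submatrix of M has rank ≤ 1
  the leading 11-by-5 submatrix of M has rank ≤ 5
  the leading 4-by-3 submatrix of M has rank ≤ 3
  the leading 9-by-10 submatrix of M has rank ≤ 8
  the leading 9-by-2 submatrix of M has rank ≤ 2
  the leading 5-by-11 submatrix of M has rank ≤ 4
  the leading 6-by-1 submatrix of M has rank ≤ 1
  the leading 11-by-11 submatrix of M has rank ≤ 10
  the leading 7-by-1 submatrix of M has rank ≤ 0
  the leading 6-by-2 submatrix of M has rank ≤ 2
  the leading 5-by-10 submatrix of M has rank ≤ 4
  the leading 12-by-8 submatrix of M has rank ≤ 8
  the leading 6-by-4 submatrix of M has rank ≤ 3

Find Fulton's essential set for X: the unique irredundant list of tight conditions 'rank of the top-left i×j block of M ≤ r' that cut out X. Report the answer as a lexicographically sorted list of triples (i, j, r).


Recovering R(i,j) via the rank-extension bound from the 23 conditions:

  i=1: 0  1  1  1  1  1  1  1  1  1  1  1
  i=2: 0  1  1  1  1  2  2  2  2  2  2  2
  i=3: 0  1  1  2  2  3  3  3  3  3  3  3
  i=4: 0  1  2  3  3  4  4  4  4  4  4  4
  i=5: 0  1  2  3  3  4  4  4  4  4  4  5
  i=6: 0  1  2  3  3  4  4  5  5  5  5  6
  i=7: 0  1  2  3  3  4  5  6  6  6  6  7
  i=8: 1  2  3  4  4  5  6  7  7  7  7  8
  i=9: 1  2  3  4  5  6  7  8  8  8  8  9
  i=10: 1  2  3  4  5  6  7  8  8  8  9  10
  i=11: 1  2  3  4  5  6  7  8  8  9  10  11
  i=12: 1  2  3  4  5  6  7  8  9  10  11  12

second differences of R give the permutation w = (2, 6, 4, 3, 12, 8, 7, 1, 5, 11, 10, 9).

Rothe diagram D(w) (23 cells), 8 SE-corners (essential conditions):

[(2, 5, 1), (3, 3, 1), (5, 11, 4), (6, 7, 4), (7, 1, 0), (7, 5, 3), (10, 10, 8), (11, 9, 8)]


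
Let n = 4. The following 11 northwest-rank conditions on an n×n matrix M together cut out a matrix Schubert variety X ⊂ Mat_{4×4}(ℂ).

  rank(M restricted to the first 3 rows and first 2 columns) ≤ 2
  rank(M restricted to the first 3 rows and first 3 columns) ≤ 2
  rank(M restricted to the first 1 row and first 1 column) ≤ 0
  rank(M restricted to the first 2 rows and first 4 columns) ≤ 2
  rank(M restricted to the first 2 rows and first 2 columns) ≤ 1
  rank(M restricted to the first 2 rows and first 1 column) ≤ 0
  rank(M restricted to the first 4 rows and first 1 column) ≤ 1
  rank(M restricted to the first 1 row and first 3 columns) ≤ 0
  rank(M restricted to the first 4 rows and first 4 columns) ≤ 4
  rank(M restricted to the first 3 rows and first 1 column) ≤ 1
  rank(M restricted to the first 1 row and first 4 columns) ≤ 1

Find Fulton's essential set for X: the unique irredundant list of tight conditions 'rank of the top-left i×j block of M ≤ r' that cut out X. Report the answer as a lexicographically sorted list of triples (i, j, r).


Rank table r_w(4×4) implied by the 11 constraints:

  i=1: 0 | 0 | 0 | 1
  i=2: 0 | 1 | 1 | 2
  i=3: 1 | 2 | 2 | 3
  i=4: 1 | 2 | 3 | 4

giving w = (4, 2, 1, 3) via Δ²R.

D(w) has 4 cells with 2 SE-corners; essential set:

[(1, 3, 0), (2, 1, 0)]


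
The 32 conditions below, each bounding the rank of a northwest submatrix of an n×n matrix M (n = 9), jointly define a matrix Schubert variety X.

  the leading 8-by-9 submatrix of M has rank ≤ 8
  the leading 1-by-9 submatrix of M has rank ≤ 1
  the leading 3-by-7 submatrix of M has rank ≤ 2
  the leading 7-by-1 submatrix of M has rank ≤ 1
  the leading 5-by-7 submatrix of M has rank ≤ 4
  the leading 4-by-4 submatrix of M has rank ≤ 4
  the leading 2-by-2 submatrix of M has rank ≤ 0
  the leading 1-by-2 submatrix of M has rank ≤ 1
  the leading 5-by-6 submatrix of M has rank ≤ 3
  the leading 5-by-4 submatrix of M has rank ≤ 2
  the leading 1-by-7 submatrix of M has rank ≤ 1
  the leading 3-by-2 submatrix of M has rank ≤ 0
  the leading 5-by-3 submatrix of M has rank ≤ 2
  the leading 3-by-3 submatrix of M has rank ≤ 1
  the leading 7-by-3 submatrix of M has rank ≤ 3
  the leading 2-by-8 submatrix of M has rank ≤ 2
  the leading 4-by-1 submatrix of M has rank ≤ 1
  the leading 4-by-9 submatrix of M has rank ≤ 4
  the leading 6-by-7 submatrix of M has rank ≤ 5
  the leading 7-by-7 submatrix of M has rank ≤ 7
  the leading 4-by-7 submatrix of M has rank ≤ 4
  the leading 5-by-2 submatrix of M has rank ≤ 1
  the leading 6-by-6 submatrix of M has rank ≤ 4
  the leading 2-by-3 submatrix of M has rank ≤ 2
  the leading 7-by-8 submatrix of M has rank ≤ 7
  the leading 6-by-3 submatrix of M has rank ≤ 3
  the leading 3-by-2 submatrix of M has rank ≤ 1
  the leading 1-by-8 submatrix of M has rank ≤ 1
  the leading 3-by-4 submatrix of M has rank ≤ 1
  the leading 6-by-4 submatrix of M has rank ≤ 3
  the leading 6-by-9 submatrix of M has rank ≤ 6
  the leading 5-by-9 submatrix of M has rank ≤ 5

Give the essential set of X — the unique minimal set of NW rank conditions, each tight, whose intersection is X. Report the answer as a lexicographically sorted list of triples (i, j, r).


Computing R[i][j] = min implied NW-rank bound (n=9, 32 conditions):

  i=1: 0 0 1 1 1 1 1 1 1
  i=2: 0 0 1 1 2 2 2 2 2
  i=3: 0 0 1 1 2 2 2 3 3
  i=4: 1 1 2 2 3 3 3 4 4
  i=5: 1 1 2 2 3 3 4 5 5
  i=6: 1 2 3 3 4 4 5 6 6
  i=7: 1 2 3 4 5 5 6 7 7
  i=8: 1 2 3 4 5 6 7 8 8
  i=9: 1 2 3 4 5 6 7 8 9

reading off 1-entries of Δ²R: w = (3, 5, 8, 1, 7, 2, 4, 6, 9).

ℓ(w)=13; the 6 essential cells (i,j,r):

[(3, 2, 0), (3, 4, 1), (3, 7, 2), (5, 2, 1), (5, 4, 2), (5, 6, 3)]


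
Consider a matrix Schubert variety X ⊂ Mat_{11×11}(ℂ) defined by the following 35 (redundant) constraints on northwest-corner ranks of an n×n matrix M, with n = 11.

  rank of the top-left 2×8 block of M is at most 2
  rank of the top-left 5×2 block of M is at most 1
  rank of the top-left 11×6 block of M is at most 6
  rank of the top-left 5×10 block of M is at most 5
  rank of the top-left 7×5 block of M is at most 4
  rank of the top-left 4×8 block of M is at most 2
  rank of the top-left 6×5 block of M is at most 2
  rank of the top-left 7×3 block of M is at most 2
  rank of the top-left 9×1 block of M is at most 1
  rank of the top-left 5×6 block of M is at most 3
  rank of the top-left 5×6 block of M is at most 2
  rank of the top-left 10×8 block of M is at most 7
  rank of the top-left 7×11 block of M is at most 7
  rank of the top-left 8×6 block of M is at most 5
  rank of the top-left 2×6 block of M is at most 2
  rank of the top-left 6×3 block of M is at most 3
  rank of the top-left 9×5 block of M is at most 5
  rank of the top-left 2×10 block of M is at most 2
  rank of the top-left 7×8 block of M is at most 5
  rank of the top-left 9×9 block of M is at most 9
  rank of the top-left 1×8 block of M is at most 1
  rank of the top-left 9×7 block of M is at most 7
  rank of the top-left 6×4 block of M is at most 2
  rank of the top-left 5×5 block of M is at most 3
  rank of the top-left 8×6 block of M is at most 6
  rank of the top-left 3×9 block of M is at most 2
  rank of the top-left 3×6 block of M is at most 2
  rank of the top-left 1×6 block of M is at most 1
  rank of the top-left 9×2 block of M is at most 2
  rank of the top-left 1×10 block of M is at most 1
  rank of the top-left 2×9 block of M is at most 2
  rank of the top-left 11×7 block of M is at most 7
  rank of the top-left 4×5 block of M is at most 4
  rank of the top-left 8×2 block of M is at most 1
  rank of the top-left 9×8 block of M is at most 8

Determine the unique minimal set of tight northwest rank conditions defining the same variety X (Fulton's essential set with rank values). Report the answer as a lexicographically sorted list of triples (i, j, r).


Recovering R(i,j) via the rank-extension bound from the 35 conditions:

  row 1: 1, 1, 1, 1, 1, 1, 1, 1, 1, 1, 1
  row 2: 1, 1, 2, 2, 2, 2, 2, 2, 2, 2, 2
  row 3: 1, 1, 2, 2, 2, 2, 2, 2, 2, 3, 3
  row 4: 1, 1, 2, 2, 2, 2, 2, 2, 3, 4, 4
  row 5: 1, 1, 2, 2, 2, 2, 3, 3, 4, 5, 5
  row 6: 1, 1, 2, 2, 2, 3, 4, 4, 5, 6, 6
  row 7: 1, 1, 2, 3, 3, 4, 5, 5, 6, 7, 7
  row 8: 1, 1, 2, 3, 4, 5, 6, 6, 7, 8, 8
  row 9: 1, 2, 3, 4, 5, 6, 7, 7, 8, 9, 9
  row 10: 1, 2, 3, 4, 5, 6, 7, 7, 8, 9, 10
  row 11: 1, 2, 3, 4, 5, 6, 7, 8, 9, 10, 11

reading off 1-entries of Δ²R: w = (1, 3, 10, 9, 7, 6, 4, 5, 2, 11, 8).

|D(w)|=24, |Ess(w)|=6:

[(3, 9, 2), (4, 8, 2), (5, 6, 2), (6, 5, 2), (8, 2, 1), (10, 8, 7)]
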